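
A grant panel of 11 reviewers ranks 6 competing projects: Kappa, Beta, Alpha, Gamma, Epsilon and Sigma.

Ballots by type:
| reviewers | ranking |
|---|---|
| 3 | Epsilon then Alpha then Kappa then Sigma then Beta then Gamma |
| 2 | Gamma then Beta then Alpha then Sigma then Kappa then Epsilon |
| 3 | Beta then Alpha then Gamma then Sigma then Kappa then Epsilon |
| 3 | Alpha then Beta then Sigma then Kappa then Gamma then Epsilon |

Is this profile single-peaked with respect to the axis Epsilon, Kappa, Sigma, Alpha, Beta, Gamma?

Axis positions: Epsilon=1, Kappa=2, Sigma=3, Alpha=4, Beta=5, Gamma=6.
Type 1: ranking walks positions 1-4-2-3-5-6; Alpha is ranked above Kappa even though Kappa lies between Alpha and the peak Epsilon on the axis — preferences dip and rise again. Not single-peaked.
Type 2 (peak Gamma at position 6): ranking walks positions 6-5-4-3-2-1, expanding outward from the peak — single-peaked.
Type 3 (peak Beta at position 5): ranking walks positions 5-4-6-3-2-1, expanding outward from the peak — single-peaked.
Type 4 (peak Alpha at position 4): ranking walks positions 4-5-3-2-6-1, expanding outward from the peak — single-peaked.
Type 1 violates single-peakedness, so the profile is not single-peaked on this axis.

no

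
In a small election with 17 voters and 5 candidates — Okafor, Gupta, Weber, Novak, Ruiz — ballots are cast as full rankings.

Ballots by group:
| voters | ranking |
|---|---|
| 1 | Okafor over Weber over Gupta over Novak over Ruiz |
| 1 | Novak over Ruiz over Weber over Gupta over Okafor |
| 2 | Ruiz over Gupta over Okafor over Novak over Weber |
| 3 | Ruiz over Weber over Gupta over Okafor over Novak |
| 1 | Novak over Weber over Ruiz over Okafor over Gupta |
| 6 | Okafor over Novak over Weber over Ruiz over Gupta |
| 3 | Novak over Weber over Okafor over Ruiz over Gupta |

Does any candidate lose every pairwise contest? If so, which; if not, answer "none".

Head-to-head results (17 voters):
Okafor vs Gupta: Okafor, 11–6.
Okafor vs Weber: Okafor preferred on 1+2+6 = 9 ballots; Okafor wins 9–8.
Okafor vs Novak: Okafor preferred on 1+2+3+6 = 12 ballots; Okafor wins 12–5.
Okafor vs Ruiz: Okafor wins 10–7.
Gupta vs Weber: Gupta preferred on 2 ballots; Weber wins 15–2.
Gupta vs Novak: Gupta preferred on 1+2+3 = 6 ballots; Novak wins 11–6.
Gupta vs Ruiz: Gupta is ranked higher on 1 ballot, Ruiz on 16. Ruiz wins 16–1.
Weber–Novak: Novak 13–4.
Weber vs Ruiz: Weber wins 11–6.
Novak vs Ruiz: Novak preferred on 1+1+1+6+3 = 12 ballots; Novak wins 12–5.
Gupta loses to every other candidate — it is the Condorcet loser.

Gupta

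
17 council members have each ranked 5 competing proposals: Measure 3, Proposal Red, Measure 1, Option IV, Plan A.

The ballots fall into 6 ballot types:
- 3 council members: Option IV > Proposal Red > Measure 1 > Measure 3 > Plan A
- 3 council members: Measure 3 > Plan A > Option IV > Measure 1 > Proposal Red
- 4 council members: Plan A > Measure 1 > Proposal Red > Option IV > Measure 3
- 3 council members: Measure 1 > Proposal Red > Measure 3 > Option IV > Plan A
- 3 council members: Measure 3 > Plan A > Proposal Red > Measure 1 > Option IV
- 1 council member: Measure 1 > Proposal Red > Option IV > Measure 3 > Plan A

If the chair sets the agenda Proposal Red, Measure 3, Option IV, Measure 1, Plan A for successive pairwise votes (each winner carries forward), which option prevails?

Round 1: Proposal Red vs Measure 3 — 11–6, Proposal Red advances.
Round 2: Proposal Red vs Option IV — 11–6, Proposal Red advances.
Round 3: Proposal Red vs Measure 1 — 6–11, Measure 1 advances.
Round 4: Measure 1 vs Plan A — 7–10, Plan A advances.
The agenda winner is Plan A.

Plan A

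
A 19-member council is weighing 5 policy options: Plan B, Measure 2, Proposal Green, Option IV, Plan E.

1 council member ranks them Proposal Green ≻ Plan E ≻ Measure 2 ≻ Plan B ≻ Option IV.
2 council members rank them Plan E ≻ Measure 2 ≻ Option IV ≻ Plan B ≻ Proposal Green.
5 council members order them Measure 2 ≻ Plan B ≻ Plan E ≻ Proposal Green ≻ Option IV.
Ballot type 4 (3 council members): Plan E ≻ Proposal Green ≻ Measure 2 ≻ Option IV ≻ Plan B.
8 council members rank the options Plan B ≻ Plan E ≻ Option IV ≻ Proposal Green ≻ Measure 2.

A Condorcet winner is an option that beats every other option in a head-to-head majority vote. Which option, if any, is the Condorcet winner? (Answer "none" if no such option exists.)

Check each pair by majority over 19 ballots:
Plan B vs Measure 2: 8 to 11, Measure 2.
Plan B vs Proposal Green: Plan B preferred on 2+5+8 = 15 ballots; Plan B wins 15–4.
Plan B vs Option IV: 1+5+8 = 14 for Plan B, 5 for Option IV — Plan B by 14–5.
Plan B vs Plan E: 13 to 6, Plan B.
Measure 2 vs Proposal Green: 2+5 = 7 for Measure 2, 12 for Proposal Green — Proposal Green by 12–7.
Measure 2 vs Option IV: 1+2+5+3 = 11 for Measure 2, 8 for Option IV — Measure 2 by 11–8.
Measure 2 vs Plan E: Measure 2 preferred on 5 ballots; Plan E wins 14–5.
Proposal Green vs Option IV: 9 to 10, Option IV.
Proposal Green vs Plan E: Proposal Green preferred on 1 ballot; Plan E wins 18–1.
Option IV vs Plan E: 0 for Option IV, 19 for Plan E — Plan E by 19–0.
Every option loses at least once (Plan B loses to Measure 2; Measure 2 loses to Proposal Green; Proposal Green loses to Plan B; Option IV loses to Plan B; Plan E loses to Plan B). The majority relation contains the cycle Plan B beats Proposal Green beats Measure 2 beats Plan B, so there is no Condorcet winner.

none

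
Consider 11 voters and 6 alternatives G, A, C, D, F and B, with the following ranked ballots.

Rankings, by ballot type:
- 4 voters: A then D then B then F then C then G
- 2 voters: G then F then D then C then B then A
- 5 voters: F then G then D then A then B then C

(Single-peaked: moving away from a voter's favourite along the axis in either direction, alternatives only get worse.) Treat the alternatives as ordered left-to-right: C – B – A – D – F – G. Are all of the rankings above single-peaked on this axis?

no

Axis positions: C=1, B=2, A=3, D=4, F=5, G=6.
Ballot type 1 (peak A at position 3): ranking walks positions 3-4-2-5-1-6, expanding outward from the peak — single-peaked.
Ballot type 2: ranking walks positions 6-5-4-1-2-3; C is ranked above A even though A lies between C and the peak G on the axis — preferences dip and rise again. Not single-peaked.
Ballot type 3 (peak F at position 5): ranking walks positions 5-6-4-3-2-1, expanding outward from the peak — single-peaked.
Ballot type 2 violates single-peakedness, so the profile is not single-peaked on this axis.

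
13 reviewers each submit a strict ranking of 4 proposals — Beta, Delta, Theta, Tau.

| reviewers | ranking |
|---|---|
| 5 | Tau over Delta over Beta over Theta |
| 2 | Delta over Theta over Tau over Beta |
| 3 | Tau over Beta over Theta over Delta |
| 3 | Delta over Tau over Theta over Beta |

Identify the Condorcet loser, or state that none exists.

Theta

Pairwise majorities:
Beta vs Delta: 3 to 10, Delta.
Beta–Theta: Beta 8–5.
Beta vs Tau: 0 for Beta, 13 for Tau — Tau by 13–0.
Delta vs Theta: Delta, 10–3.
Delta vs Tau: Delta preferred on 2+3 = 5 ballots; Tau wins 8–5.
Theta vs Tau: Theta is ranked higher on 2 ballots, Tau on 11. Tau wins 11–2.
Only Theta has no wins; Theta is the Condorcet loser.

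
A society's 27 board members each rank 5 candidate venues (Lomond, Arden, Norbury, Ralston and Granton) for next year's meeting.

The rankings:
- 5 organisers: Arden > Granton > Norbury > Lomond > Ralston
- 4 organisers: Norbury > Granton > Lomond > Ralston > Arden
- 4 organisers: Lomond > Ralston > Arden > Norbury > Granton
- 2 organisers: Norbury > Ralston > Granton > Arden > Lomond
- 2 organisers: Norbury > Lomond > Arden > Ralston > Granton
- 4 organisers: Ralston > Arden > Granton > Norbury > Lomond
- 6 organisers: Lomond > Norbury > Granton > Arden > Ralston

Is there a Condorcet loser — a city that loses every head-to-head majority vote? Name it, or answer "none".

none

Pairwise majorities:
Lomond vs Arden: Lomond is ranked higher on 4+4+2+6 = 16 ballots, Arden on 11. Lomond wins 16–11.
Lomond vs Norbury: 10 to 17, Norbury.
Lomond vs Ralston: Lomond is ranked higher on 5+4+4+2+6 = 21 ballots, Ralston on 6. Lomond wins 21–6.
Lomond vs Granton: Granton wins 15–12.
Arden vs Norbury: Norbury, 14–13.
Arden vs Ralston: Arden preferred on 5+2+6 = 13 ballots; Ralston wins 14–13.
Arden vs Granton: Arden preferred on 5+4+2+4 = 15 ballots; Arden wins 15–12.
Norbury vs Ralston: Norbury preferred on 5+4+2+2+6 = 19 ballots; Norbury wins 19–8.
Norbury vs Granton: Norbury preferred on 4+4+2+2+6 = 18 ballots; Norbury wins 18–9.
Ralston–Granton: Granton 15–12.
Every city wins at least one matchup (Lomond beats Arden; Arden beats Granton; Norbury beats Lomond; Ralston beats Arden; Granton beats Lomond), so there is no Condorcet loser.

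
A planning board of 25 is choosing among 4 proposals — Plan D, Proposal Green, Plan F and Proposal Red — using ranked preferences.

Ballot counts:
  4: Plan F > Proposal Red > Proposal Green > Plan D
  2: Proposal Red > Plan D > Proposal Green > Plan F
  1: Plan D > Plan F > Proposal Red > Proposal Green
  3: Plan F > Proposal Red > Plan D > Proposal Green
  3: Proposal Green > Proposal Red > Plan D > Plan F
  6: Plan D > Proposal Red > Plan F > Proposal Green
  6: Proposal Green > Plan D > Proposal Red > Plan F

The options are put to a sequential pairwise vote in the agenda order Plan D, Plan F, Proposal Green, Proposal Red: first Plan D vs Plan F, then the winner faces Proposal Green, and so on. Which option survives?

Proposal Red

Round 1: Plan D vs Plan F — 18–7, Plan D advances.
Round 2: Plan D vs Proposal Green — 12–13, Proposal Green advances.
Round 3: Proposal Green vs Proposal Red — 9–16, Proposal Red advances.
Proposal Red survives the agenda.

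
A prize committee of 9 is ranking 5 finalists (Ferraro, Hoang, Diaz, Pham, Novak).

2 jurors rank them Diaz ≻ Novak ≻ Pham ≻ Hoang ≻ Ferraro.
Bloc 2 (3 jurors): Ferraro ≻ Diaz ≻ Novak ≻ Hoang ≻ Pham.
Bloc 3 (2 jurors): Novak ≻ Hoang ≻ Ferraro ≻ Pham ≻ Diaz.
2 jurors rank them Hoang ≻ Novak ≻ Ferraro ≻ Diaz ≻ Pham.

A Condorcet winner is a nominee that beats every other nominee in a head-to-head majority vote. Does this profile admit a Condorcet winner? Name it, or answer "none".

none

Check each pair by majority over 9 ballots:
Ferraro vs Hoang: Ferraro preferred on 3 ballots; Hoang wins 6–3.
Ferraro vs Diaz: 7 to 2, Ferraro.
Ferraro vs Pham: Ferraro preferred on 3+2+2 = 7 ballots; Ferraro wins 7–2.
Ferraro vs Novak: Ferraro is ranked higher on 3 ballots, Novak on 6. Novak wins 6–3.
Hoang vs Diaz: Hoang preferred on 2+2 = 4 ballots; Diaz wins 5–4.
Hoang vs Pham: Hoang is ranked higher on 3+2+2 = 7 ballots, Pham on 2. Hoang wins 7–2.
Hoang vs Novak: 2 for Hoang, 7 for Novak — Novak by 7–2.
Diaz vs Pham: Diaz is ranked higher on 2+3+2 = 7 ballots, Pham on 2. Diaz wins 7–2.
Diaz vs Novak: 5 to 4, Diaz.
Pham vs Novak: Pham is ranked higher on 0 ballots, Novak on 9. Novak wins 9–0.
Each nominee drops at least one matchup (Ferraro loses to Hoang; Hoang loses to Diaz; Diaz loses to Ferraro; Pham loses to Ferraro; Novak loses to Diaz); the cycle Ferraro → Diaz → Hoang → Ferraro rules out a Condorcet winner.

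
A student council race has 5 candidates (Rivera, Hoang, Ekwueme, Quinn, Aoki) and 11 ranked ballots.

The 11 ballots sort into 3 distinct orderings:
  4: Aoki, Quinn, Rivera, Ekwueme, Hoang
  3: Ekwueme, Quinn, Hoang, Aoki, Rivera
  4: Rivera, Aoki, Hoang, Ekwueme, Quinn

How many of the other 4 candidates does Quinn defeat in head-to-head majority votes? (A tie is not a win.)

2

Quinn against each rival (11 voters):
Quinn–Rivera: Quinn 7–4.
Quinn vs Hoang: Quinn, 7–4.
Quinn–Ekwueme: Ekwueme 7–4.
Quinn vs Aoki: Aoki, 8–3.
Quinn beats Rivera, Hoang; loses to Ekwueme, Aoki — 2 pairwise wins.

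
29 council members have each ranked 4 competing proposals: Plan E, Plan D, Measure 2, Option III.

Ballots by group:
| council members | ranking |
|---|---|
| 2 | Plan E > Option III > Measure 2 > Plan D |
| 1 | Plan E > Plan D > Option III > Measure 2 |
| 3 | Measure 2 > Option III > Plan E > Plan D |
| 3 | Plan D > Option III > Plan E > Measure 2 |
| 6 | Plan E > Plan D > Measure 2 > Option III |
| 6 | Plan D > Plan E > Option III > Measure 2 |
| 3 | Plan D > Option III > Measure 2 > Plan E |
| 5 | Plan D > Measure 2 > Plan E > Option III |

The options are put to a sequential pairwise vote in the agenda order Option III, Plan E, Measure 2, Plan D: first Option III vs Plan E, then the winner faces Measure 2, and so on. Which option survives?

Round 1: Option III vs Plan E — 9–20, Plan E advances.
Round 2: Plan E vs Measure 2 — 18–11, Plan E advances.
Round 3: Plan E vs Plan D — 12–17, Plan D advances.
The agenda winner is Plan D.

Plan D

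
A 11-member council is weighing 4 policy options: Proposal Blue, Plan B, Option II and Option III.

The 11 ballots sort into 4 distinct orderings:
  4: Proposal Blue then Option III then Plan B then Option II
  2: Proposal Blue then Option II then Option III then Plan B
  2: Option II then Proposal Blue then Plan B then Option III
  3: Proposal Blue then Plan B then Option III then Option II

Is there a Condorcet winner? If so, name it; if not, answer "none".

Head-to-head results (11 council members):
Proposal Blue vs Plan B: 11 to 0, Proposal Blue.
Proposal Blue–Option II: Proposal Blue 9–2.
Proposal Blue vs Option III: 11 to 0, Proposal Blue.
Plan B–Option II: Plan B 7–4.
Plan B vs Option III: 2+3 = 5 for Plan B, 6 for Option III — Option III by 6–5.
Option II vs Option III: Option III wins 7–4.
Only Proposal Blue has no losses; Proposal Blue is the Condorcet winner.

Proposal Blue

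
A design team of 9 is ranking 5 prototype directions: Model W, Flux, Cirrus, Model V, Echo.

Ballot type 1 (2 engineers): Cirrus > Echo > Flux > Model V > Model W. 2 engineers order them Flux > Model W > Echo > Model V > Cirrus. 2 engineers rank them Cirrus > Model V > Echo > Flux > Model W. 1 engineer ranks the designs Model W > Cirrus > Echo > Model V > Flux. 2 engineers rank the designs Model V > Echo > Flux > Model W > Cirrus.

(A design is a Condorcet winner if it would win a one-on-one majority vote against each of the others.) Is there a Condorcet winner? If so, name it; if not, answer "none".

none

Check each pair by majority over 9 ballots:
Model W–Flux: Flux 8–1.
Model W–Cirrus: Model W 5–4.
Model W vs Model V: 3 to 6, Model V.
Model W vs Echo: 3 to 6, Echo.
Flux vs Cirrus: Cirrus wins 5–4.
Flux vs Model V: Model V, 5–4.
Flux vs Echo: Flux preferred on 2 ballots; Echo wins 7–2.
Cirrus vs Model V: Cirrus wins 5–4.
Cirrus vs Echo: Cirrus is ranked higher on 2+2+1 = 5 ballots, Echo on 4. Cirrus wins 5–4.
Model V–Echo: Echo 5–4.
No design is unbeaten: Model W loses to Flux; Flux loses to Cirrus; Cirrus loses to Model W; Model V loses to Cirrus; Echo loses to Cirrus. In particular Model W beats Cirrus beats Flux beats Model W is a majority cycle — no Condorcet winner exists.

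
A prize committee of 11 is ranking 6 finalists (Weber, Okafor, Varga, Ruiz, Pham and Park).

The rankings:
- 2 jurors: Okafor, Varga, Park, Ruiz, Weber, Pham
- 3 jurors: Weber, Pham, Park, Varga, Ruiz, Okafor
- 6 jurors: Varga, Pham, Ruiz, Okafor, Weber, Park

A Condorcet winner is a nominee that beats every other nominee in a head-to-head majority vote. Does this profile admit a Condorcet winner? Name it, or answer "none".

Pairwise majorities:
Weber vs Okafor: 3 for Weber, 8 for Okafor — Okafor by 8–3.
Weber vs Varga: 3 to 8, Varga.
Weber vs Ruiz: 3 for Weber, 8 for Ruiz — Ruiz by 8–3.
Weber vs Pham: Weber preferred on 2+3 = 5 ballots; Pham wins 6–5.
Weber vs Park: 9 to 2, Weber.
Okafor vs Varga: 2 for Okafor, 9 for Varga — Varga by 9–2.
Okafor vs Ruiz: Okafor is ranked higher on 2 ballots, Ruiz on 9. Ruiz wins 9–2.
Okafor vs Pham: Okafor preferred on 2 ballots; Pham wins 9–2.
Okafor vs Park: 8 to 3, Okafor.
Varga vs Ruiz: 11 to 0, Varga.
Varga vs Pham: Varga preferred on 2+6 = 8 ballots; Varga wins 8–3.
Varga vs Park: 8 to 3, Varga.
Ruiz vs Pham: Ruiz is ranked higher on 2 ballots, Pham on 9. Pham wins 9–2.
Ruiz vs Park: Ruiz preferred on 6 ballots; Ruiz wins 6–5.
Pham vs Park: 9 to 2, Pham.
Varga wins every pairwise contest, so Varga is the Condorcet winner.

Varga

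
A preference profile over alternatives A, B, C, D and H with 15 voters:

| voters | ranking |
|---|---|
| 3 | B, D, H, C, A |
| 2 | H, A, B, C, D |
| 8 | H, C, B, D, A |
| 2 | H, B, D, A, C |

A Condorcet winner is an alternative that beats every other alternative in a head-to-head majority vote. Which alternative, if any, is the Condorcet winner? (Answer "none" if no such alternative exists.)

Pairwise majorities:
A vs B: A is ranked higher on 2 ballots, B on 13. B wins 13–2.
A vs C: C, 11–4.
A–D: D 13–2.
A vs H: H wins 15–0.
B vs C: 7 to 8, C.
B vs D: B, 15–0.
B vs H: 3 for B, 12 for H — H by 12–3.
C vs D: 10 to 5, C.
C vs H: C preferred on 0 ballots; H wins 15–0.
D vs H: H, 12–3.
H defeats every rival head-to-head and is the Condorcet winner.

H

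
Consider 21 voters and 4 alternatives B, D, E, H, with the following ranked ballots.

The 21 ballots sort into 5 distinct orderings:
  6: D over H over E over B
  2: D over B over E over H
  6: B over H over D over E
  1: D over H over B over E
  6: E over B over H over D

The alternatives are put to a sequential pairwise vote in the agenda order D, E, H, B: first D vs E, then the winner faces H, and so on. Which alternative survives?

B

Round 1: D vs E — 15–6, D advances.
Round 2: D vs H — 9–12, H advances.
Round 3: H vs B — 7–14, B advances.
The agenda winner is B.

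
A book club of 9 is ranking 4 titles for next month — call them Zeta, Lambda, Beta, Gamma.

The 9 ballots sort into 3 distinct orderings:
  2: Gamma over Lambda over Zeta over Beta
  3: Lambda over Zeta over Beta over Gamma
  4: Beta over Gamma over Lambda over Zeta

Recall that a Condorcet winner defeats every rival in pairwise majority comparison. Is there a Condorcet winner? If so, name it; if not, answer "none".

none

Check each pair by majority over 9 ballots:
Zeta vs Lambda: Lambda, 9–0.
Zeta vs Beta: Zeta, 5–4.
Zeta vs Gamma: Gamma, 6–3.
Lambda vs Beta: Lambda, 5–4.
Lambda vs Gamma: Gamma, 6–3.
Beta vs Gamma: Beta, 7–2.
No book is unbeaten: Zeta loses to Lambda; Lambda loses to Gamma; Beta loses to Zeta; Gamma loses to Beta. In particular Zeta > Beta > Gamma > Zeta is a majority cycle — no Condorcet winner exists.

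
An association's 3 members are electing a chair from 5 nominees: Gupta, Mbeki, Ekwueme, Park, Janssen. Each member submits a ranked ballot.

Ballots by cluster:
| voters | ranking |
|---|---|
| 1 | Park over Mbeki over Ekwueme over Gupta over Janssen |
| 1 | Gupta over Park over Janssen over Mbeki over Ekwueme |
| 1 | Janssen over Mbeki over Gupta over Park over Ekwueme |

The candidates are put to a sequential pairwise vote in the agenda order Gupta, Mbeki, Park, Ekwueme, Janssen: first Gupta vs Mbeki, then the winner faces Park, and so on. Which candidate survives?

Round 1: Gupta vs Mbeki — 1–2, Mbeki advances.
Round 2: Mbeki vs Park — 1–2, Park advances.
Round 3: Park vs Ekwueme — 3–0, Park advances.
Round 4: Park vs Janssen — 2–1, Park advances.
Park survives the agenda.

Park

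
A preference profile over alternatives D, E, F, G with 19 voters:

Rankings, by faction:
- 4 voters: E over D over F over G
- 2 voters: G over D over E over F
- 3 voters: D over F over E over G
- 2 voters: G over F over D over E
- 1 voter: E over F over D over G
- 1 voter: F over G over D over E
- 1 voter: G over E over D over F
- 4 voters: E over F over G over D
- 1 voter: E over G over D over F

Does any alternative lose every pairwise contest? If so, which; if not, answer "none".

Head-to-head results (19 voters):
D vs E: E, 11–8.
D vs F: D preferred on 4+2+3+1+1 = 11 ballots; D wins 11–8.
D–G: G 11–8.
E vs F: E preferred on 4+2+1+1+4+1 = 13 ballots; E wins 13–6.
E vs G: E is ranked higher on 4+3+1+4+1 = 13 ballots, G on 6. E wins 13–6.
F vs G: F wins 13–6.
Each alternative has at least one pairwise win (D beats F; E beats D; F beats G; G beats D) — no Condorcet loser.

none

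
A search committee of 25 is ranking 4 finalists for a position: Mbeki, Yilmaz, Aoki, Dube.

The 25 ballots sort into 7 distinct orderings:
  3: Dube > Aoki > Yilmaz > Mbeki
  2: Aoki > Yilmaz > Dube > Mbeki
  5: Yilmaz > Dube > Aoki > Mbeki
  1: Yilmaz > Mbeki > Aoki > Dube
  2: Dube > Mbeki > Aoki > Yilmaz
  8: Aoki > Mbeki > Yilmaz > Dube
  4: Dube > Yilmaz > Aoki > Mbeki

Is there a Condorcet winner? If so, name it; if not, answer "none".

none

Pairwise majorities:
Mbeki–Yilmaz: Yilmaz 15–10.
Mbeki–Aoki: Aoki 22–3.
Mbeki–Dube: Dube 16–9.
Yilmaz vs Aoki: Aoki wins 15–10.
Yilmaz–Dube: Yilmaz 16–9.
Aoki vs Dube: Dube wins 14–11.
No candidate is unbeaten: Mbeki loses to Yilmaz; Yilmaz loses to Aoki; Aoki loses to Dube; Dube loses to Yilmaz. In particular Yilmaz > Dube > Aoki > Yilmaz is a majority cycle — no Condorcet winner exists.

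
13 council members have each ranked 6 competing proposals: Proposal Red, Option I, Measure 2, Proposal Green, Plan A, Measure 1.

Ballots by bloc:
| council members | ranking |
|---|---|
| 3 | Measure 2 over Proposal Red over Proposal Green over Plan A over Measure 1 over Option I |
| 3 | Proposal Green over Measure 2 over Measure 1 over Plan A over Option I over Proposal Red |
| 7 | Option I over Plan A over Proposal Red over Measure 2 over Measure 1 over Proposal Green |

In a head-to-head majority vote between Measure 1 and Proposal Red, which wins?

Ballots ranking Measure 1 above Proposal Red: 3.
Ballots ranking Proposal Red above Measure 1: 13 − 3 = 10.
Proposal Red wins the head-to-head 10–3.

Proposal Red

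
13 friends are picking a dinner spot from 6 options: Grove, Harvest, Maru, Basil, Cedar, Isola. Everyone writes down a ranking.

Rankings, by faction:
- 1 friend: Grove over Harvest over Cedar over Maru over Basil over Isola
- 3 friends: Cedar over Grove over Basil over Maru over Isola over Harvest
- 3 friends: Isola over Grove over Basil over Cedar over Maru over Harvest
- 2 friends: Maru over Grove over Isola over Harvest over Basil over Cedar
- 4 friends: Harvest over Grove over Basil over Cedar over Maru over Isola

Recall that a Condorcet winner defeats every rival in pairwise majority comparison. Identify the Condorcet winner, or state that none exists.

Grove

Check each pair by majority over 13 ballots:
Grove vs Harvest: Grove, 9–4.
Grove vs Maru: Grove wins 11–2.
Grove–Basil: Grove 13–0.
Grove vs Cedar: Grove, 10–3.
Grove vs Isola: Grove wins 10–3.
Harvest vs Maru: Maru wins 8–5.
Harvest–Basil: Harvest 7–6.
Harvest vs Cedar: Harvest wins 7–6.
Harvest vs Isola: Isola, 8–5.
Maru vs Basil: Basil, 10–3.
Maru vs Cedar: Cedar wins 11–2.
Maru vs Isola: Maru, 10–3.
Basil vs Cedar: Basil wins 9–4.
Basil vs Isola: Basil wins 8–5.
Cedar–Isola: Cedar 8–5.
Grove beats each of Harvest, Maru, Basil, Cedar, Isola — Grove is the Condorcet winner.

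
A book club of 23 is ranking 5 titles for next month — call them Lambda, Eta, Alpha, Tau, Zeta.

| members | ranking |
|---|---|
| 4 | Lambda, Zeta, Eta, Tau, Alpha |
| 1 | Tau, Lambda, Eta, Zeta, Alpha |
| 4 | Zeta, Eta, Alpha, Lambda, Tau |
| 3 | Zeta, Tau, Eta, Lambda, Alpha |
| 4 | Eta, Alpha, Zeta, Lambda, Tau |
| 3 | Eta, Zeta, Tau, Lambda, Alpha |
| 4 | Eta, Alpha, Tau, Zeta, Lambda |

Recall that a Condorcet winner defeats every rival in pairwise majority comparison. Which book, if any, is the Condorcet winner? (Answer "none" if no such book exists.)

Head-to-head results (23 members):
Lambda–Eta: Eta 18–5.
Lambda vs Alpha: Alpha wins 12–11.
Lambda vs Tau: Lambda, 12–11.
Lambda–Zeta: Zeta 18–5.
Eta vs Alpha: Eta, 23–0.
Eta–Tau: Eta 19–4.
Eta–Zeta: Eta 12–11.
Alpha–Tau: Alpha 12–11.
Alpha vs Zeta: Zeta, 15–8.
Tau–Zeta: Zeta 18–5.
Eta beats each of Lambda, Alpha, Tau, Zeta — Eta is the Condorcet winner.

Eta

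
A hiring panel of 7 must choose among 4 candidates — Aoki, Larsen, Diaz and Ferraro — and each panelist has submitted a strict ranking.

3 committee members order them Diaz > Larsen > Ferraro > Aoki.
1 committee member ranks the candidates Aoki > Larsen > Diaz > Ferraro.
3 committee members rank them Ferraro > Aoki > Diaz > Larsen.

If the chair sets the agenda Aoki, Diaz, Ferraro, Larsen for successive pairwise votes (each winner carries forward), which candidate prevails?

Larsen

Round 1: Aoki vs Diaz — 4–3, Aoki advances.
Round 2: Aoki vs Ferraro — 1–6, Ferraro advances.
Round 3: Ferraro vs Larsen — 3–4, Larsen advances.
The agenda winner is Larsen.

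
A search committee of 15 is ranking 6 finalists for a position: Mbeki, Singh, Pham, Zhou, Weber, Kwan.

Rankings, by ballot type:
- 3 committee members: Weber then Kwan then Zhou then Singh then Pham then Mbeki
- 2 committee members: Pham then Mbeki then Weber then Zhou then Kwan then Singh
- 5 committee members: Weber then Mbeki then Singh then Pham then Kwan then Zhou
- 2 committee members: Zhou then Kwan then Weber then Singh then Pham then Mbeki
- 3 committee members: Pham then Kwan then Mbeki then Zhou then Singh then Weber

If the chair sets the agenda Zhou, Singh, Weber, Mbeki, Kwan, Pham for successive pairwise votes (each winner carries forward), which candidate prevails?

Weber

Round 1: Zhou vs Singh — 10–5, Zhou advances.
Round 2: Zhou vs Weber — 5–10, Weber advances.
Round 3: Weber vs Mbeki — 10–5, Weber advances.
Round 4: Weber vs Kwan — 10–5, Weber advances.
Round 5: Weber vs Pham — 10–5, Weber advances.
The agenda winner is Weber.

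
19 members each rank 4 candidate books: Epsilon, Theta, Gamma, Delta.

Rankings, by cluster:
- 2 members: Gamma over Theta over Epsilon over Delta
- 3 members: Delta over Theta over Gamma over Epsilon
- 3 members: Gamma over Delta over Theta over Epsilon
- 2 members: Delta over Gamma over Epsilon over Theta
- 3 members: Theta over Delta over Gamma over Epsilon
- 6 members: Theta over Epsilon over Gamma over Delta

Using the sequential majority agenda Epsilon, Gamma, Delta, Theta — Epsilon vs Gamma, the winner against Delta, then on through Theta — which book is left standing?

Theta

Round 1: Epsilon vs Gamma — 6–13, Gamma advances.
Round 2: Gamma vs Delta — 11–8, Gamma advances.
Round 3: Gamma vs Theta — 7–12, Theta advances.
Theta survives the agenda.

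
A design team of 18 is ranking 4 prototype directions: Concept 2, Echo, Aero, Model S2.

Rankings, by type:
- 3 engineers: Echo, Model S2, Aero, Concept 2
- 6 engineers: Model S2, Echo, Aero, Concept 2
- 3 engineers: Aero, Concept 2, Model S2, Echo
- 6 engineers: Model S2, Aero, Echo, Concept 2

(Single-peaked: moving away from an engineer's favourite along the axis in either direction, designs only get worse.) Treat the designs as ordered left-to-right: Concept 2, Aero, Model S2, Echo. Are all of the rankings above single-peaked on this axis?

yes

Axis positions: Concept 2=1, Aero=2, Model S2=3, Echo=4.
Type 1 (peak Echo at position 4): ranking walks positions 4-3-2-1, expanding outward from the peak — single-peaked.
Type 2 (peak Model S2 at position 3): ranking walks positions 3-4-2-1, expanding outward from the peak — single-peaked.
Type 3 (peak Aero at position 2): ranking walks positions 2-1-3-4, expanding outward from the peak — single-peaked.
Type 4 (peak Model S2 at position 3): ranking walks positions 3-2-4-1, expanding outward from the peak — single-peaked.
Every ranking is single-peaked on this axis.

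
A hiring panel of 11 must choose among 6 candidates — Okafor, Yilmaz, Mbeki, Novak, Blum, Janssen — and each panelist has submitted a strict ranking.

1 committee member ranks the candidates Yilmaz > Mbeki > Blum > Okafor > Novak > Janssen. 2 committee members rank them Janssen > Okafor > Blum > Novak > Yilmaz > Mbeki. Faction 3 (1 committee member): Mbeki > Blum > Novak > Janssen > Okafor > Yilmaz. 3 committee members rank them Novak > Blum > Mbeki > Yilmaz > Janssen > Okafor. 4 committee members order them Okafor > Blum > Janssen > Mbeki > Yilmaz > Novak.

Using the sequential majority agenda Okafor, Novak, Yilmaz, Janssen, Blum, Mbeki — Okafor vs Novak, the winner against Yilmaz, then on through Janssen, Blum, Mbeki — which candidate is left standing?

Blum

Round 1: Okafor vs Novak — 7–4, Okafor advances.
Round 2: Okafor vs Yilmaz — 7–4, Okafor advances.
Round 3: Okafor vs Janssen — 5–6, Janssen advances.
Round 4: Janssen vs Blum — 2–9, Blum advances.
Round 5: Blum vs Mbeki — 9–2, Blum advances.
Blum survives the agenda.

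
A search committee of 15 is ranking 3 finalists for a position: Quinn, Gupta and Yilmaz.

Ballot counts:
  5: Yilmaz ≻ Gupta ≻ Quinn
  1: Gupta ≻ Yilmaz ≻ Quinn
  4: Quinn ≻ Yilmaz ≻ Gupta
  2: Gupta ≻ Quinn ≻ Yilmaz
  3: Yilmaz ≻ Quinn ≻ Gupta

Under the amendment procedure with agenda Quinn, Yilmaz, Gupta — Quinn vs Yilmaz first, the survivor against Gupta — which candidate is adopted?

Yilmaz

Round 1: Quinn vs Yilmaz — 6–9, Yilmaz advances.
Round 2: Yilmaz vs Gupta — 12–3, Yilmaz advances.
Yilmaz survives the agenda.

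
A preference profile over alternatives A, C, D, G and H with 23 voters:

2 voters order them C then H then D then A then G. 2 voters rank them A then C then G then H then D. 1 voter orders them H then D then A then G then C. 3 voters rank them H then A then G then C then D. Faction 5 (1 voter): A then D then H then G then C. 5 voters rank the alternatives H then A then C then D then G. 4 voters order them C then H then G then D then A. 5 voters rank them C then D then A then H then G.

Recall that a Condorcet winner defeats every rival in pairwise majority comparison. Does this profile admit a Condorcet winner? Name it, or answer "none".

Head-to-head results (23 voters):
A vs C: A preferred on 2+1+3+1+5 = 12 ballots; A wins 12–11.
A–D: D 12–11.
A vs G: A preferred on 19 ballots; A wins 19–4.
A vs H: A preferred on 2+1+5 = 8 ballots; H wins 15–8.
C vs D: 2+2+3+5+4+5 = 21 for C, 2 for D — C by 21–2.
C vs G: C preferred on 2+2+5+4+5 = 18 ballots; C wins 18–5.
C vs H: 13 to 10, C.
D vs G: D wins 14–9.
D vs H: H, 17–6.
G vs H: G is ranked higher on 2 ballots, H on 21. H wins 21–2.
Each alternative drops at least one matchup (A loses to D; C loses to A; D loses to C; G loses to A; H loses to C); the cycle A beats C beats D beats A rules out a Condorcet winner.

none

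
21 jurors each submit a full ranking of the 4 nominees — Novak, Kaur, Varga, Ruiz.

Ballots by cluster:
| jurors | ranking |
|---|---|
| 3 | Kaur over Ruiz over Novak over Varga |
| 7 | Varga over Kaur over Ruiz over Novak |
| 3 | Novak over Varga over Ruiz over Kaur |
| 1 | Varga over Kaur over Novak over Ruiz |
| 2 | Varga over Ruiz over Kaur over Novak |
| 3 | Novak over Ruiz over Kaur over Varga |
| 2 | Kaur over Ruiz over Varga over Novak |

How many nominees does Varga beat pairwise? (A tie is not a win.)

3

Varga against each rival (21 jurors):
Varga vs Novak: Varga is ranked higher on 7+1+2+2 = 12 ballots, Novak on 9. Varga wins 12–9.
Varga vs Kaur: 7+3+1+2 = 13 for Varga, 8 for Kaur — Varga by 13–8.
Varga vs Ruiz: Varga preferred on 7+3+1+2 = 13 ballots; Varga wins 13–8.
Varga beats Novak, Kaur, Ruiz — 3 pairwise wins.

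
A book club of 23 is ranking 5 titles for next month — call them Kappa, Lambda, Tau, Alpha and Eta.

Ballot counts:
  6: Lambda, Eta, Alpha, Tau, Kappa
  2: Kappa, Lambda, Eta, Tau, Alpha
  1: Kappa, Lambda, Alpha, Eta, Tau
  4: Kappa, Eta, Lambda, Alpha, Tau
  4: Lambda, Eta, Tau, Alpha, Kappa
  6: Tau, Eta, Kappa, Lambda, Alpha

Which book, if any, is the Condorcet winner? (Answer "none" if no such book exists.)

Pairwise majorities:
Kappa vs Lambda: Kappa, 13–10.
Kappa vs Tau: Tau, 16–7.
Kappa–Alpha: Kappa 13–10.
Kappa vs Eta: Eta wins 16–7.
Lambda vs Tau: Lambda wins 17–6.
Lambda–Alpha: Lambda 23–0.
Lambda–Eta: Lambda 13–10.
Tau–Alpha: Tau 12–11.
Tau–Eta: Eta 17–6.
Alpha vs Eta: Eta wins 22–1.
Each book drops at least one matchup (Kappa loses to Tau; Lambda loses to Kappa; Tau loses to Lambda; Alpha loses to Kappa; Eta loses to Lambda); the cycle Kappa beats Lambda beats Tau beats Kappa rules out a Condorcet winner.

none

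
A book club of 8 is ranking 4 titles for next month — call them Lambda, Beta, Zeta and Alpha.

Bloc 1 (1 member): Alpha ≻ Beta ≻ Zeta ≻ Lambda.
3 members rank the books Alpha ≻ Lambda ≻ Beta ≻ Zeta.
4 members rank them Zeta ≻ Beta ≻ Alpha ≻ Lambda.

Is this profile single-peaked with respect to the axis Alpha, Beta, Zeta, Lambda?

Axis positions: Alpha=1, Beta=2, Zeta=3, Lambda=4.
Bloc 1 (peak Alpha at position 1): ranking walks positions 1-2-3-4, expanding outward from the peak — single-peaked.
Bloc 2: ranking walks positions 1-4-2-3; Lambda is ranked above Beta even though Beta lies between Lambda and the peak Alpha on the axis — preferences dip and rise again. Not single-peaked.
Bloc 3 (peak Zeta at position 3): ranking walks positions 3-2-1-4, expanding outward from the peak — single-peaked.
Bloc 2 violates single-peakedness, so the profile is not single-peaked on this axis.

no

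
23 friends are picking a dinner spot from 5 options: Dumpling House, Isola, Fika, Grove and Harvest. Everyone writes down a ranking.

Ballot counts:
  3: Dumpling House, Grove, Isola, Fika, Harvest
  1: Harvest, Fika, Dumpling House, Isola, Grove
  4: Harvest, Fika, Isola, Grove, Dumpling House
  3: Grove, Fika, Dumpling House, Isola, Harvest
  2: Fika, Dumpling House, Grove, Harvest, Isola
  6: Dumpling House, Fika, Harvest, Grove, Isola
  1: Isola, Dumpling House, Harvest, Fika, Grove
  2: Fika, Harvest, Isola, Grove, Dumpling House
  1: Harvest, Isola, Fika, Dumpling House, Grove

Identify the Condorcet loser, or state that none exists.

Pairwise majorities:
Dumpling House vs Isola: Dumpling House wins 15–8.
Dumpling House–Fika: Fika 13–10.
Dumpling House–Grove: Dumpling House 14–9.
Dumpling House vs Harvest: Dumpling House preferred on 3+3+2+6+1 = 15 ballots; Dumpling House wins 15–8.
Isola vs Fika: Isola is ranked higher on 3+1+1 = 5 ballots, Fika on 18. Fika wins 18–5.
Isola vs Grove: 1+4+1+2+1 = 9 for Isola, 14 for Grove — Grove by 14–9.
Isola vs Harvest: 3+3+1 = 7 for Isola, 16 for Harvest — Harvest by 16–7.
Fika vs Grove: Fika wins 17–6.
Fika vs Harvest: Fika, 16–7.
Grove vs Harvest: Harvest wins 15–8.
Isola is beaten in every head-to-head and is the Condorcet loser.

Isola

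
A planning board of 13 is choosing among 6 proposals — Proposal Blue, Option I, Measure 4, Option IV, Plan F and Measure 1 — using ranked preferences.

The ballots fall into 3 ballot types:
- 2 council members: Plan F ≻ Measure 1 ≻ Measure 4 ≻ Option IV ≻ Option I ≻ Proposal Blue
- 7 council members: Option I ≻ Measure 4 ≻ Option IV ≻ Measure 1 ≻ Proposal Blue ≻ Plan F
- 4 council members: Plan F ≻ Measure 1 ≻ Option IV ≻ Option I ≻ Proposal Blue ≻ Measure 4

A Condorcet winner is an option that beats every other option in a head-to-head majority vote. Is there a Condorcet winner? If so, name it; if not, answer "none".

Pairwise majorities:
Proposal Blue vs Option I: 0 for Proposal Blue, 13 for Option I — Option I by 13–0.
Proposal Blue vs Measure 4: 4 for Proposal Blue, 9 for Measure 4 — Measure 4 by 9–4.
Proposal Blue vs Option IV: Proposal Blue is ranked higher on 0 ballots, Option IV on 13. Option IV wins 13–0.
Proposal Blue vs Plan F: Proposal Blue is ranked higher on 7 ballots, Plan F on 6. Proposal Blue wins 7–6.
Proposal Blue vs Measure 1: Proposal Blue preferred on 0 ballots; Measure 1 wins 13–0.
Option I vs Measure 4: 7+4 = 11 for Option I, 2 for Measure 4 — Option I by 11–2.
Option I vs Option IV: Option I is ranked higher on 7 ballots, Option IV on 6. Option I wins 7–6.
Option I vs Plan F: 7 for Option I, 6 for Plan F — Option I by 7–6.
Option I vs Measure 1: 7 for Option I, 6 for Measure 1 — Option I by 7–6.
Measure 4 vs Option IV: Measure 4 preferred on 2+7 = 9 ballots; Measure 4 wins 9–4.
Measure 4 vs Plan F: 7 for Measure 4, 6 for Plan F — Measure 4 by 7–6.
Measure 4 vs Measure 1: Measure 4 is ranked higher on 7 ballots, Measure 1 on 6. Measure 4 wins 7–6.
Option IV vs Plan F: 7 for Option IV, 6 for Plan F — Option IV by 7–6.
Option IV vs Measure 1: 7 to 6, Option IV.
Plan F vs Measure 1: 2+4 = 6 for Plan F, 7 for Measure 1 — Measure 1 by 7–6.
Only Option I has no losses; Option I is the Condorcet winner.

Option I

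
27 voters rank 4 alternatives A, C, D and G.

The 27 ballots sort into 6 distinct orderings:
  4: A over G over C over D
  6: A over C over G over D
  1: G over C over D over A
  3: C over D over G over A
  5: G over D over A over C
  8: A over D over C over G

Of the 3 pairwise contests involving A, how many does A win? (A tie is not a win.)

A against each rival (27 voters):
A vs C: A, 23–4.
A vs D: A, 18–9.
A vs G: A preferred on 4+6+8 = 18 ballots; A wins 18–9.
A beats C, D, G — 3 pairwise wins.

3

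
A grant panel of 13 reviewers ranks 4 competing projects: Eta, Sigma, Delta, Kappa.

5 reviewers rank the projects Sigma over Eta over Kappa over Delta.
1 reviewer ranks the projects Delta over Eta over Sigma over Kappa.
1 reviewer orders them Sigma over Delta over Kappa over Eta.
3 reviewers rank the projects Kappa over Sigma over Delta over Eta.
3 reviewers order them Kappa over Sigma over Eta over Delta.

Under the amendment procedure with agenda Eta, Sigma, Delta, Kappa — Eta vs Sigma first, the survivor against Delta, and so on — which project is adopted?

Sigma

Round 1: Eta vs Sigma — 1–12, Sigma advances.
Round 2: Sigma vs Delta — 12–1, Sigma advances.
Round 3: Sigma vs Kappa — 7–6, Sigma advances.
Sigma survives the agenda.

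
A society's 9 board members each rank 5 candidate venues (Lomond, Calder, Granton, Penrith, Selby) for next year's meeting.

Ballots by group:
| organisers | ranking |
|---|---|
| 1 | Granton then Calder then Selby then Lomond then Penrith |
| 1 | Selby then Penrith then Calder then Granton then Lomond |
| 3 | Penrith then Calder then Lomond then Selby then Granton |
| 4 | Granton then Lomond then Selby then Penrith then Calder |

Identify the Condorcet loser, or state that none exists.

Head-to-head results (9 organisers):
Lomond vs Calder: Lomond is ranked higher on 4 ballots, Calder on 5. Calder wins 5–4.
Lomond vs Granton: 3 for Lomond, 6 for Granton — Granton by 6–3.
Lomond–Penrith: Lomond 5–4.
Lomond–Selby: Lomond 7–2.
Calder–Granton: Granton 5–4.
Calder–Penrith: Penrith 8–1.
Calder vs Selby: Selby wins 5–4.
Granton–Penrith: Granton 5–4.
Granton vs Selby: Granton preferred on 1+4 = 5 ballots; Granton wins 5–4.
Penrith vs Selby: Selby, 6–3.
Every city wins at least one matchup (Lomond beats Penrith; Calder beats Lomond; Granton beats Lomond; Penrith beats Calder; Selby beats Calder), so there is no Condorcet loser.

none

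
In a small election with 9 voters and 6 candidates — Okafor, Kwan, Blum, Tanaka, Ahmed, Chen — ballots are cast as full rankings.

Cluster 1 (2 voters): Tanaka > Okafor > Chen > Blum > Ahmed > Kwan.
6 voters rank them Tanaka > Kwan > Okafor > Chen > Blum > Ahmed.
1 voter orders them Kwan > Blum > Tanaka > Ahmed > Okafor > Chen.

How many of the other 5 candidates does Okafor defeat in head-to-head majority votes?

Okafor against each rival (9 voters):
Okafor vs Kwan: Okafor preferred on 2 ballots; Kwan wins 7–2.
Okafor vs Blum: Okafor, 8–1.
Okafor vs Tanaka: Okafor preferred on 0 ballots; Tanaka wins 9–0.
Okafor vs Ahmed: Okafor, 8–1.
Okafor–Chen: Okafor 9–0.
Okafor beats Blum, Ahmed, Chen; loses to Kwan, Tanaka — 3 pairwise wins.

3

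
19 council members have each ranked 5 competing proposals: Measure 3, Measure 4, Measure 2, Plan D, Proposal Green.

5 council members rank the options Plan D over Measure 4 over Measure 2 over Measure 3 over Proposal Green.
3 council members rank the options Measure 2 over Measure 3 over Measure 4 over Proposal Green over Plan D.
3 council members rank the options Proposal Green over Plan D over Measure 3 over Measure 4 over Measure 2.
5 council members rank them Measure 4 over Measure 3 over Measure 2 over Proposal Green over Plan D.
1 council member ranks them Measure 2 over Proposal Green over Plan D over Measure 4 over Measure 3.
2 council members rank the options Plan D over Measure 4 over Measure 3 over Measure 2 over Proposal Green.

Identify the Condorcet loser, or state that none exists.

none

Head-to-head results (19 council members):
Measure 3 vs Measure 4: Measure 4 wins 13–6.
Measure 3 vs Measure 2: 10 to 9, Measure 3.
Measure 3 vs Plan D: 8 to 11, Plan D.
Measure 3 vs Proposal Green: Measure 3 preferred on 5+3+5+2 = 15 ballots; Measure 3 wins 15–4.
Measure 4 vs Measure 2: Measure 4 preferred on 5+3+5+2 = 15 ballots; Measure 4 wins 15–4.
Measure 4–Plan D: Plan D 11–8.
Measure 4 vs Proposal Green: 5+3+5+2 = 15 for Measure 4, 4 for Proposal Green — Measure 4 by 15–4.
Measure 2 vs Plan D: 3+5+1 = 9 for Measure 2, 10 for Plan D — Plan D by 10–9.
Measure 2–Proposal Green: Measure 2 16–3.
Plan D vs Proposal Green: 7 to 12, Proposal Green.
Every option wins at least one matchup (Measure 3 beats Measure 2; Measure 4 beats Measure 3; Measure 2 beats Proposal Green; Plan D beats Measure 3; Proposal Green beats Plan D), so there is no Condorcet loser.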